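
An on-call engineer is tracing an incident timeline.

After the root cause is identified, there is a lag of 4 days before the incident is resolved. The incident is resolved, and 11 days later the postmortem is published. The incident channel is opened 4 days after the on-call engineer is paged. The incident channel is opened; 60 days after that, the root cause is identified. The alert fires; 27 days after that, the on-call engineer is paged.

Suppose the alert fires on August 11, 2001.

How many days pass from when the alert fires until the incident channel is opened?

Causal path: the alert fires → the on-call engineer is paged → the incident channel is opened.
Total delay along the path: 27 + 4 = 31 days.

31 days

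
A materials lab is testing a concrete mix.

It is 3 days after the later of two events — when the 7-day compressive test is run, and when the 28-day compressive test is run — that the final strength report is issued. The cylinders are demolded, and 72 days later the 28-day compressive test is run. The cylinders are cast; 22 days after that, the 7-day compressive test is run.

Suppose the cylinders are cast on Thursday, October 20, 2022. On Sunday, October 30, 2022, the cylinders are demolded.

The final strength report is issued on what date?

The cylinders are cast: Oct 20, 2022.
The 7-day compressive test is run: Oct 20, 2022 + 22 days = Nov 11, 2022.
The cylinders are demolded: Oct 30, 2022.
The 28-day compressive test is run: Oct 30, 2022 + 72 days = Jan 10, 2023.
Both prerequisites met — the 7-day compressive test is run (Nov 11, 2022), the 28-day compressive test is run (Jan 10, 2023); the later is Jan 10, 2023.
The final strength report is issued: Jan 10, 2023 + 3 days = Jan 13, 2023.

Friday, January 13, 2023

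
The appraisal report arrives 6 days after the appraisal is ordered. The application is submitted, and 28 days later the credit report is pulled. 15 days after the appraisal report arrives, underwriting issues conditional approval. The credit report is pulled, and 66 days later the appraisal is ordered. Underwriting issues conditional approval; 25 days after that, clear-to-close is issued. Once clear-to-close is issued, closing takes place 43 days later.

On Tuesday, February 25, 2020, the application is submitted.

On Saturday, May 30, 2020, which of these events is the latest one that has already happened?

The appraisal is ordered

The application is submitted: Feb 25, 2020.
The credit report is pulled: Feb 25, 2020 + 28 days = Mar 24, 2020.
The appraisal is ordered: Mar 24, 2020 + 66 days = May 29, 2020.
The appraisal report arrives: May 29, 2020 + 6 days = Jun 4, 2020.
Underwriting issues conditional approval: Jun 4, 2020 + 15 days = Jun 19, 2020.
Clear-to-close is issued: Jun 19, 2020 + 25 days = Jul 14, 2020.
Closing takes place: Jul 14, 2020 + 43 days = Aug 26, 2020.
May 30, 2020 falls between when the appraisal is ordered (May 29, 2020) and when the appraisal report arrives (Jun 4, 2020).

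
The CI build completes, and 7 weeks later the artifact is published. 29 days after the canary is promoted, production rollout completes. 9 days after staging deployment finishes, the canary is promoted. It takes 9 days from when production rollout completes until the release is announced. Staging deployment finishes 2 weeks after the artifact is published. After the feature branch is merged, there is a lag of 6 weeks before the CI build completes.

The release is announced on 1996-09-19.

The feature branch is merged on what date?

1996-04-20

The release is announced: Sep 19, 1996.
Production rollout completes: Sep 19, 1996 − 9 days = Sep 10, 1996.
The canary is promoted: Sep 10, 1996 − 29 days = Aug 12, 1996.
Staging deployment finishes: Aug 12, 1996 − 9 days = Aug 3, 1996.
The artifact is published: Aug 3, 1996 − 2 weeks = Jul 20, 1996.
The CI build completes: Jul 20, 1996 − 7 weeks = Jun 1, 1996.
The feature branch is merged: Jun 1, 1996 − 6 weeks = Apr 20, 1996.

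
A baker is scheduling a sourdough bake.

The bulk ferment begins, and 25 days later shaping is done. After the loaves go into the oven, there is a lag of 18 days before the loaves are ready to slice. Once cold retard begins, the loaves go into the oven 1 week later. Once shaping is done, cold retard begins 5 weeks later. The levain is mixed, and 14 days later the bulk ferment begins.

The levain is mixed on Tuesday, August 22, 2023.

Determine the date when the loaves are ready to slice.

The levain is mixed: Aug 22, 2023.
The bulk ferment begins: Aug 22, 2023 + 14 days = Sep 5, 2023.
Shaping is done: Sep 5, 2023 + 25 days = Sep 30, 2023.
Cold retard begins: Sep 30, 2023 + 5 weeks = Nov 4, 2023.
The loaves go into the oven: Nov 4, 2023 + 1 week = Nov 11, 2023.
The loaves are ready to slice: Nov 11, 2023 + 18 days = Nov 29, 2023.

Wednesday, November 29, 2023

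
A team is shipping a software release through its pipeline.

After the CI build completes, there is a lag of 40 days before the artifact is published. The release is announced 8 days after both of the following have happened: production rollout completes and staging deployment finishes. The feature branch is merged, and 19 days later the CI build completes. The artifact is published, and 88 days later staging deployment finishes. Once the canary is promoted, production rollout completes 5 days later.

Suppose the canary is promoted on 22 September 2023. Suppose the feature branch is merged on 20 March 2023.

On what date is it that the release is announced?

5 October 2023

The canary is promoted: Sep 22, 2023.
Production rollout completes: Sep 22, 2023 + 5 days = Sep 27, 2023.
The feature branch is merged: Mar 20, 2023.
The CI build completes: Mar 20, 2023 + 19 days = Apr 8, 2023.
The artifact is published: Apr 8, 2023 + 40 days = May 18, 2023.
Staging deployment finishes: May 18, 2023 + 88 days = Aug 14, 2023.
Both prerequisites met — production rollout completes (Sep 27, 2023), staging deployment finishes (Aug 14, 2023); the later is Sep 27, 2023.
The release is announced: Sep 27, 2023 + 8 days = Oct 5, 2023.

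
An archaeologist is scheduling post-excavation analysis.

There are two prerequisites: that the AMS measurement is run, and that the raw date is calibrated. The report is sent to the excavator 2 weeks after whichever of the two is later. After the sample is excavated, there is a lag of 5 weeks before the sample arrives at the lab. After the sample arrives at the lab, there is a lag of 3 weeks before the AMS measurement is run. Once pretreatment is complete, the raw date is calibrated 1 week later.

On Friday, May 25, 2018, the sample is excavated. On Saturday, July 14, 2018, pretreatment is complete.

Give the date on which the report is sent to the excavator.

Saturday, August 4, 2018

The sample is excavated: May 25, 2018.
The sample arrives at the lab: May 25, 2018 + 5 weeks = Jun 29, 2018.
The AMS measurement is run: Jun 29, 2018 + 3 weeks = Jul 20, 2018.
Pretreatment is complete: Jul 14, 2018.
The raw date is calibrated: Jul 14, 2018 + 1 week = Jul 21, 2018.
Both prerequisites met — the AMS measurement is run (Jul 20, 2018), the raw date is calibrated (Jul 21, 2018); the later is Jul 21, 2018.
The report is sent to the excavator: Jul 21, 2018 + 2 weeks = Aug 4, 2018.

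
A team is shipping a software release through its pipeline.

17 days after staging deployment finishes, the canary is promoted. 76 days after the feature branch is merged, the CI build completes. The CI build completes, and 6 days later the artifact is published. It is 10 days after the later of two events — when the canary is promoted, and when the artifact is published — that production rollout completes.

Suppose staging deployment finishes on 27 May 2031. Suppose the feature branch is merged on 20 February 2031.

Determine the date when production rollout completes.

23 June 2031

Staging deployment finishes: May 27, 2031.
The canary is promoted: May 27, 2031 + 17 days = Jun 13, 2031.
The feature branch is merged: Feb 20, 2031.
The CI build completes: Feb 20, 2031 + 76 days = May 7, 2031.
The artifact is published: May 7, 2031 + 6 days = May 13, 2031.
Both prerequisites met — the canary is promoted (Jun 13, 2031), the artifact is published (May 13, 2031); the later is Jun 13, 2031.
Production rollout completes: Jun 13, 2031 + 10 days = Jun 23, 2031.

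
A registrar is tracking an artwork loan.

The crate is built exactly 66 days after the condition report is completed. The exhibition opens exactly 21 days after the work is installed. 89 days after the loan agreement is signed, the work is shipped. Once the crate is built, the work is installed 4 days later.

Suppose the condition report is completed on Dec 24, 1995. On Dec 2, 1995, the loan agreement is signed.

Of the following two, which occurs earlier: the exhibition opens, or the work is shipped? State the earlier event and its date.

The condition report is completed: Dec 24, 1995.
The crate is built: Dec 24, 1995 + 66 days = Feb 28, 1996.
The work is installed: Feb 28, 1996 + 4 days = Mar 3, 1996.
The exhibition opens: Mar 3, 1996 + 21 days = Mar 24, 1996.
The loan agreement is signed: Dec 2, 1995.
The work is shipped: Dec 2, 1995 + 89 days = Feb 29, 1996.
Comparing: the exhibition opens on Mar 24, 1996 vs the work is shipped on Feb 29, 1996. Earlier: the work is shipped.

The work is shipped — Feb 29, 1996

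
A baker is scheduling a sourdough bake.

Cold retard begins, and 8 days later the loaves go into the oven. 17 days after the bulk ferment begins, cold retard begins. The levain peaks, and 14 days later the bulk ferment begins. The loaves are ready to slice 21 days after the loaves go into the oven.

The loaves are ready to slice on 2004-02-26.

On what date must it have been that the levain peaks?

The loaves are ready to slice: Feb 26, 2004.
The loaves go into the oven: Feb 26, 2004 − 21 days = Feb 5, 2004.
Cold retard begins: Feb 5, 2004 − 8 days = Jan 28, 2004.
The bulk ferment begins: Jan 28, 2004 − 17 days = Jan 11, 2004.
The levain peaks: Jan 11, 2004 − 14 days = Dec 28, 2003.

2003-12-28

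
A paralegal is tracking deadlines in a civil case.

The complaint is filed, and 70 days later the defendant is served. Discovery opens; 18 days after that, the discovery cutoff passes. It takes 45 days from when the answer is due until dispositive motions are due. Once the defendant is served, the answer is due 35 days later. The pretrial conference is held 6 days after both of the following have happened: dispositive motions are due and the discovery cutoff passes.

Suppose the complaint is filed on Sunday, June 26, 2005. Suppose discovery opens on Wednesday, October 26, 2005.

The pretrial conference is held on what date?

The complaint is filed: Jun 26, 2005.
The defendant is served: Jun 26, 2005 + 70 days = Sep 4, 2005.
The answer is due: Sep 4, 2005 + 35 days = Oct 9, 2005.
Dispositive motions are due: Oct 9, 2005 + 45 days = Nov 23, 2005.
Discovery opens: Oct 26, 2005.
The discovery cutoff passes: Oct 26, 2005 + 18 days = Nov 13, 2005.
Both prerequisites met — dispositive motions are due (Nov 23, 2005), the discovery cutoff passes (Nov 13, 2005); the later is Nov 23, 2005.
The pretrial conference is held: Nov 23, 2005 + 6 days = Nov 29, 2005.

Tuesday, November 29, 2005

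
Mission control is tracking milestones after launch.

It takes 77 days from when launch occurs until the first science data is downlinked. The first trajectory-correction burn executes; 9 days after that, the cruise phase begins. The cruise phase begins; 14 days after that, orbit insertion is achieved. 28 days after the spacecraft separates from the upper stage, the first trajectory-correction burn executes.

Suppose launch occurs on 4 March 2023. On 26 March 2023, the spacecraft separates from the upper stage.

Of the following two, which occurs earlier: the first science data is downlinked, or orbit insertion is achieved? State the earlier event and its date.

Orbit insertion is achieved — 16 May 2023

Launch occurs: Mar 4, 2023.
The first science data is downlinked: Mar 4, 2023 + 77 days = May 20, 2023.
The spacecraft separates from the upper stage: Mar 26, 2023.
The first trajectory-correction burn executes: Mar 26, 2023 + 28 days = Apr 23, 2023.
The cruise phase begins: Apr 23, 2023 + 9 days = May 2, 2023.
Orbit insertion is achieved: May 2, 2023 + 14 days = May 16, 2023.
Comparing: the first science data is downlinked on May 20, 2023 vs orbit insertion is achieved on May 16, 2023. Earlier: orbit insertion is achieved.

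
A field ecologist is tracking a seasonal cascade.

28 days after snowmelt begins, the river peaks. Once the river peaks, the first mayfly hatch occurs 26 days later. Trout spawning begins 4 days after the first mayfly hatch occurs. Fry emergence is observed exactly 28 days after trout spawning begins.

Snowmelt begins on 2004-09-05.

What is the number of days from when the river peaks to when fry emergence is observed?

Causal path: the river peaks → the first mayfly hatch occurs → trout spawning begins → fry emergence is observed.
Total delay along the path: 26 + 4 + 28 = 58 days.

58 days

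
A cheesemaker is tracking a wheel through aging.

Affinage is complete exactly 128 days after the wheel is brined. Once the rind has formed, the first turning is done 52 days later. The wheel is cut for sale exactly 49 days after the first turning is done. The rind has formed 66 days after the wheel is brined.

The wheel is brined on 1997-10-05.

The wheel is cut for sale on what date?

1998-03-21

The wheel is brined: Oct 5, 1997.
The rind has formed: Oct 5, 1997 + 66 days = Dec 10, 1997.
The first turning is done: Dec 10, 1997 + 52 days = Jan 31, 1998.
The wheel is cut for sale: Jan 31, 1998 + 49 days = Mar 21, 1998.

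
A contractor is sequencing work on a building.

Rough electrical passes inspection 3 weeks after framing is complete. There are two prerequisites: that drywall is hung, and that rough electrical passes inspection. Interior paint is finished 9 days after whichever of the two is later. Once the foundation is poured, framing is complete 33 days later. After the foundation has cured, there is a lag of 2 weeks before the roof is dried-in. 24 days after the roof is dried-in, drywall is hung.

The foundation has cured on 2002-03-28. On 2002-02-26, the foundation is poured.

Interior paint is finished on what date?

The foundation has cured: Mar 28, 2002.
The roof is dried-in: Mar 28, 2002 + 2 weeks = Apr 11, 2002.
Drywall is hung: Apr 11, 2002 + 24 days = May 5, 2002.
The foundation is poured: Feb 26, 2002.
Framing is complete: Feb 26, 2002 + 33 days = Mar 31, 2002.
Rough electrical passes inspection: Mar 31, 2002 + 3 weeks = Apr 21, 2002.
Both prerequisites met — drywall is hung (May 5, 2002), rough electrical passes inspection (Apr 21, 2002); the later is May 5, 2002.
Interior paint is finished: May 5, 2002 + 9 days = May 14, 2002.

2002-05-14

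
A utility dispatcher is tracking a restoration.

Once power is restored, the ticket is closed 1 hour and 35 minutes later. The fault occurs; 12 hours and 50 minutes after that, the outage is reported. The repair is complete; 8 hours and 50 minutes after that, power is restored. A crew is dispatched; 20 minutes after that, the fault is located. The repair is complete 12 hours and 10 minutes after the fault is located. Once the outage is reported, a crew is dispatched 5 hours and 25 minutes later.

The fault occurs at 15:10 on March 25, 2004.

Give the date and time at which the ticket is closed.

The fault occurs: 15:10 Mar 25, 2004.
The outage is reported: 15:10 Mar 25, 2004 + 12h50m = 04:00 Mar 26, 2004.
A crew is dispatched: 04:00 Mar 26, 2004 + 5h25m = 09:25 Mar 26, 2004.
The fault is located: 09:25 Mar 26, 2004 + 20m = 09:45 Mar 26, 2004.
The repair is complete: 09:45 Mar 26, 2004 + 12h10m = 21:55 Mar 26, 2004.
Power is restored: 21:55 Mar 26, 2004 + 8h50m = 06:45 Mar 27, 2004.
The ticket is closed: 06:45 Mar 27, 2004 + 1h35m = 08:20 Mar 27, 2004.

08:20 on March 27, 2004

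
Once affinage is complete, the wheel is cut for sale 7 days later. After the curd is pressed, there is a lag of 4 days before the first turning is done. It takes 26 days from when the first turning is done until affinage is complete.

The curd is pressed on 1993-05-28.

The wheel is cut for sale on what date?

The curd is pressed: May 28, 1993.
The first turning is done: May 28, 1993 + 4 days = Jun 1, 1993.
Affinage is complete: Jun 1, 1993 + 26 days = Jun 27, 1993.
The wheel is cut for sale: Jun 27, 1993 + 7 days = Jul 4, 1993.

1993-07-04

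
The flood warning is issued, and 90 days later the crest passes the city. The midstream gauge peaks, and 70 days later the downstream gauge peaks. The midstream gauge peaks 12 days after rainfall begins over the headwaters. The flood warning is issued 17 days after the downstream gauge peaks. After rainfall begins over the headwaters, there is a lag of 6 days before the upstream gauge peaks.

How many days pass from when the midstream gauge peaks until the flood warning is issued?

87 days

Causal path: the midstream gauge peaks → the downstream gauge peaks → the flood warning is issued.
Total delay along the path: 70 + 17 = 87 days.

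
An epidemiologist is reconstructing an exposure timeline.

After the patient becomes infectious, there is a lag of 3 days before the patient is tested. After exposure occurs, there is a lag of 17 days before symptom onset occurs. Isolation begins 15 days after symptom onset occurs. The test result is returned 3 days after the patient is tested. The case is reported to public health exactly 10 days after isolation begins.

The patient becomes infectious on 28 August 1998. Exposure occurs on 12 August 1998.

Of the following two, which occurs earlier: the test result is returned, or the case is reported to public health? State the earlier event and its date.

The test result is returned — 3 September 1998

The patient becomes infectious: Aug 28, 1998.
The patient is tested: Aug 28, 1998 + 3 days = Aug 31, 1998.
The test result is returned: Aug 31, 1998 + 3 days = Sep 3, 1998.
Exposure occurs: Aug 12, 1998.
Symptom onset occurs: Aug 12, 1998 + 17 days = Aug 29, 1998.
Isolation begins: Aug 29, 1998 + 15 days = Sep 13, 1998.
The case is reported to public health: Sep 13, 1998 + 10 days = Sep 23, 1998.
Comparing: the test result is returned on Sep 3, 1998 vs the case is reported to public health on Sep 23, 1998. Earlier: the test result is returned.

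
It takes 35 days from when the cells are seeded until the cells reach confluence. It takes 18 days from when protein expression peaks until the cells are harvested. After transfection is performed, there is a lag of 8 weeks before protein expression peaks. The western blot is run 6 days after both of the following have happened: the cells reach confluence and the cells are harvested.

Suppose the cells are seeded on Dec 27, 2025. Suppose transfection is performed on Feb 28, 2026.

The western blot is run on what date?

The cells are seeded: Dec 27, 2025.
The cells reach confluence: Dec 27, 2025 + 35 days = Jan 31, 2026.
Transfection is performed: Feb 28, 2026.
Protein expression peaks: Feb 28, 2026 + 8 weeks = Apr 25, 2026.
The cells are harvested: Apr 25, 2026 + 18 days = May 13, 2026.
Both prerequisites met — the cells reach confluence (Jan 31, 2026), the cells are harvested (May 13, 2026); the later is May 13, 2026.
The western blot is run: May 13, 2026 + 6 days = May 19, 2026.

May 19, 2026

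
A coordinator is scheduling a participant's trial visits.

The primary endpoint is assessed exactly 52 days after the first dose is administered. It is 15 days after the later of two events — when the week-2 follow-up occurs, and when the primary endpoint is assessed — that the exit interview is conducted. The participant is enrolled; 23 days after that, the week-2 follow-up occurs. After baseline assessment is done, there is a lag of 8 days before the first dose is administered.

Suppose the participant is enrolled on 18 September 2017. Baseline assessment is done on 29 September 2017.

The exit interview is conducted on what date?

13 December 2017

The participant is enrolled: Sep 18, 2017.
The week-2 follow-up occurs: Sep 18, 2017 + 23 days = Oct 11, 2017.
Baseline assessment is done: Sep 29, 2017.
The first dose is administered: Sep 29, 2017 + 8 days = Oct 7, 2017.
The primary endpoint is assessed: Oct 7, 2017 + 52 days = Nov 28, 2017.
Both prerequisites met — the week-2 follow-up occurs (Oct 11, 2017), the primary endpoint is assessed (Nov 28, 2017); the later is Nov 28, 2017.
The exit interview is conducted: Nov 28, 2017 + 15 days = Dec 13, 2017.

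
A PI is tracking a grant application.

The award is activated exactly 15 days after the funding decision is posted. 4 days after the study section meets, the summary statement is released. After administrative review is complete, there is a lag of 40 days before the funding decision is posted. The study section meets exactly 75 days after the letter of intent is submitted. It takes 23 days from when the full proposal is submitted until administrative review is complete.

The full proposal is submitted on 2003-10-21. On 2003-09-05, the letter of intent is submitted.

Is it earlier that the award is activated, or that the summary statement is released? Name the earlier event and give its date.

The full proposal is submitted: Oct 21, 2003.
Administrative review is complete: Oct 21, 2003 + 23 days = Nov 13, 2003.
The funding decision is posted: Nov 13, 2003 + 40 days = Dec 23, 2003.
The award is activated: Dec 23, 2003 + 15 days = Jan 7, 2004.
The letter of intent is submitted: Sep 5, 2003.
The study section meets: Sep 5, 2003 + 75 days = Nov 19, 2003.
The summary statement is released: Nov 19, 2003 + 4 days = Nov 23, 2003.
Comparing: the award is activated on Jan 7, 2004 vs the summary statement is released on Nov 23, 2003. Earlier: the summary statement is released.

The summary statement is released — 2003-11-23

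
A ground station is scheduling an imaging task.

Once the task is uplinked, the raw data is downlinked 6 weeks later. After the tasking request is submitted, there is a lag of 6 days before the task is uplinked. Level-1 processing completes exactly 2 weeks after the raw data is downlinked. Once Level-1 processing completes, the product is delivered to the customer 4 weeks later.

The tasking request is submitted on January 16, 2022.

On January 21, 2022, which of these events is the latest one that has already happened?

The tasking request is submitted: Jan 16, 2022.
The task is uplinked: Jan 16, 2022 + 6 days = Jan 22, 2022.
The raw data is downlinked: Jan 22, 2022 + 6 weeks = Mar 5, 2022.
Level-1 processing completes: Mar 5, 2022 + 2 weeks = Mar 19, 2022.
The product is delivered to the customer: Mar 19, 2022 + 4 weeks = Apr 16, 2022.
Jan 21, 2022 falls between when the tasking request is submitted (Jan 16, 2022) and when the task is uplinked (Jan 22, 2022).

The tasking request is submitted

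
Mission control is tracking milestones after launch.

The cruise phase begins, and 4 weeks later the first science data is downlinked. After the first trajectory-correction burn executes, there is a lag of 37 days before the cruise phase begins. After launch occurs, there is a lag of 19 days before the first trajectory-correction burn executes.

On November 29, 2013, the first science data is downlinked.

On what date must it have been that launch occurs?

September 6, 2013

The first science data is downlinked: Nov 29, 2013.
The cruise phase begins: Nov 29, 2013 − 4 weeks = Nov 1, 2013.
The first trajectory-correction burn executes: Nov 1, 2013 − 37 days = Sep 25, 2013.
Launch occurs: Sep 25, 2013 − 19 days = Sep 6, 2013.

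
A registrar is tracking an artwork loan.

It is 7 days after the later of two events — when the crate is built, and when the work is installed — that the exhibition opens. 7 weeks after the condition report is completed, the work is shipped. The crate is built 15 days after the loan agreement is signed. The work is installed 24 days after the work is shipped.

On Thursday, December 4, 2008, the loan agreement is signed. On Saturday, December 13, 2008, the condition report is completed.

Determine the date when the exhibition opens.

Tuesday, March 3, 2009

The loan agreement is signed: Dec 4, 2008.
The crate is built: Dec 4, 2008 + 15 days = Dec 19, 2008.
The condition report is completed: Dec 13, 2008.
The work is shipped: Dec 13, 2008 + 7 weeks = Jan 31, 2009.
The work is installed: Jan 31, 2009 + 24 days = Feb 24, 2009.
Both prerequisites met — the crate is built (Dec 19, 2008), the work is installed (Feb 24, 2009); the later is Feb 24, 2009.
The exhibition opens: Feb 24, 2009 + 7 days = Mar 3, 2009.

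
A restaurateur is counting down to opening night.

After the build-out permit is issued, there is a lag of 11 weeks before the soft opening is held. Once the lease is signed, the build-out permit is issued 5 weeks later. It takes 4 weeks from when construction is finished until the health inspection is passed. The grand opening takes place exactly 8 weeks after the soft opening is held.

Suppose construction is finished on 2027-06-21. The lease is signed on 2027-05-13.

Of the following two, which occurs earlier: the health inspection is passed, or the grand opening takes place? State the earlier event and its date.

Construction is finished: Jun 21, 2027.
The health inspection is passed: Jun 21, 2027 + 4 weeks = Jul 19, 2027.
The lease is signed: May 13, 2027.
The build-out permit is issued: May 13, 2027 + 5 weeks = Jun 17, 2027.
The soft opening is held: Jun 17, 2027 + 11 weeks = Sep 2, 2027.
The grand opening takes place: Sep 2, 2027 + 8 weeks = Oct 28, 2027.
Comparing: the health inspection is passed on Jul 19, 2027 vs the grand opening takes place on Oct 28, 2027. Earlier: the health inspection is passed.

The health inspection is passed — 2027-07-19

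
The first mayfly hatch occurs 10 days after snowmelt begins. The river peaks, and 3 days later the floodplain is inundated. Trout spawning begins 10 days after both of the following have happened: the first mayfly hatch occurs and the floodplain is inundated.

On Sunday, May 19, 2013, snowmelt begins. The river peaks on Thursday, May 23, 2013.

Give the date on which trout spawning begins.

Snowmelt begins: May 19, 2013.
The first mayfly hatch occurs: May 19, 2013 + 10 days = May 29, 2013.
The river peaks: May 23, 2013.
The floodplain is inundated: May 23, 2013 + 3 days = May 26, 2013.
Both prerequisites met — the first mayfly hatch occurs (May 29, 2013), the floodplain is inundated (May 26, 2013); the later is May 29, 2013.
Trout spawning begins: May 29, 2013 + 10 days = Jun 8, 2013.

Saturday, June 8, 2013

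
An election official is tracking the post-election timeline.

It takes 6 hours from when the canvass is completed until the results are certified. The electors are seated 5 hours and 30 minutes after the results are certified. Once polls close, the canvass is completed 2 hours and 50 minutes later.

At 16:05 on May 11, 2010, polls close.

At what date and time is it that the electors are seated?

06:25 on May 12, 2010

Polls close: 16:05 May 11, 2010.
The canvass is completed: 16:05 May 11, 2010 + 2h50m = 18:55 May 11, 2010.
The results are certified: 18:55 May 11, 2010 + 6h = 00:55 May 12, 2010.
The electors are seated: 00:55 May 12, 2010 + 5h30m = 06:25 May 12, 2010.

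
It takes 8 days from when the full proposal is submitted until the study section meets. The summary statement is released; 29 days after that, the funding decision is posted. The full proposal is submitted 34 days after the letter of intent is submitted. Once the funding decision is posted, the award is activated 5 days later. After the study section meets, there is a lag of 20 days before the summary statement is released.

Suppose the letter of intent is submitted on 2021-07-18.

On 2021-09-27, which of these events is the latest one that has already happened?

The summary statement is released

The letter of intent is submitted: Jul 18, 2021.
The full proposal is submitted: Jul 18, 2021 + 34 days = Aug 21, 2021.
The study section meets: Aug 21, 2021 + 8 days = Aug 29, 2021.
The summary statement is released: Aug 29, 2021 + 20 days = Sep 18, 2021.
The funding decision is posted: Sep 18, 2021 + 29 days = Oct 17, 2021.
The award is activated: Oct 17, 2021 + 5 days = Oct 22, 2021.
Sep 27, 2021 falls between when the summary statement is released (Sep 18, 2021) and when the funding decision is posted (Oct 17, 2021).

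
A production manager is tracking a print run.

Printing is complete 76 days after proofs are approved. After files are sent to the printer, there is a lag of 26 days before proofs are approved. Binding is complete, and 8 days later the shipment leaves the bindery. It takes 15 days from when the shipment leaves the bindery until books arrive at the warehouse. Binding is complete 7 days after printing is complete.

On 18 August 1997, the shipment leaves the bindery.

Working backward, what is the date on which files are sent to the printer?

23 April 1997

The shipment leaves the bindery: Aug 18, 1997.
Binding is complete: Aug 18, 1997 − 8 days = Aug 10, 1997.
Printing is complete: Aug 10, 1997 − 7 days = Aug 3, 1997.
Proofs are approved: Aug 3, 1997 − 76 days = May 19, 1997.
Files are sent to the printer: May 19, 1997 − 26 days = Apr 23, 1997.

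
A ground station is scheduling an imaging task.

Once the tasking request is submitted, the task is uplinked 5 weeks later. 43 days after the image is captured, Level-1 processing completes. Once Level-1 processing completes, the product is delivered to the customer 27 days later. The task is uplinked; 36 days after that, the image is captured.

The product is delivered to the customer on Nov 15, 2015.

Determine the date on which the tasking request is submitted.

The product is delivered to the customer: Nov 15, 2015.
Level-1 processing completes: Nov 15, 2015 − 27 days = Oct 19, 2015.
The image is captured: Oct 19, 2015 − 43 days = Sep 6, 2015.
The task is uplinked: Sep 6, 2015 − 36 days = Aug 1, 2015.
The tasking request is submitted: Aug 1, 2015 − 5 weeks = Jun 27, 2015.

Jun 27, 2015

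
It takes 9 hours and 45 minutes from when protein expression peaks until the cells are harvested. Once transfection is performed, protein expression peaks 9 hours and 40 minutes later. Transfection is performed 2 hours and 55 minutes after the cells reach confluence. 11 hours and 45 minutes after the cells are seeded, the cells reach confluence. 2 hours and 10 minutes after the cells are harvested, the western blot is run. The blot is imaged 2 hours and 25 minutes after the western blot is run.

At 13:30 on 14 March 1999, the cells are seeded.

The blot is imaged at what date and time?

04:10 on 16 March 1999

The cells are seeded: 13:30 Mar 14, 1999.
The cells reach confluence: 13:30 Mar 14, 1999 + 11h45m = 01:15 Mar 15, 1999.
Transfection is performed: 01:15 Mar 15, 1999 + 2h55m = 04:10 Mar 15, 1999.
Protein expression peaks: 04:10 Mar 15, 1999 + 9h40m = 13:50 Mar 15, 1999.
The cells are harvested: 13:50 Mar 15, 1999 + 9h45m = 23:35 Mar 15, 1999.
The western blot is run: 23:35 Mar 15, 1999 + 2h10m = 01:45 Mar 16, 1999.
The blot is imaged: 01:45 Mar 16, 1999 + 2h25m = 04:10 Mar 16, 1999.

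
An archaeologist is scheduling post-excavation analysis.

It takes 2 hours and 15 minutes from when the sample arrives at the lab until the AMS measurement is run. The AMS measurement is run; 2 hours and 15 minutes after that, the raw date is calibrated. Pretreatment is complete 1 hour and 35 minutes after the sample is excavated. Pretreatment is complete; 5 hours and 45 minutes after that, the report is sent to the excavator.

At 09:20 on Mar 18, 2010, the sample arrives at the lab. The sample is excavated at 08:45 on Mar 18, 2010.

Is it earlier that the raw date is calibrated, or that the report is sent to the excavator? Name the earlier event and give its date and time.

The sample arrives at the lab: 09:20 Mar 18, 2010.
The AMS measurement is run: 09:20 Mar 18, 2010 + 2h15m = 11:35 Mar 18, 2010.
The raw date is calibrated: 11:35 Mar 18, 2010 + 2h15m = 13:50 Mar 18, 2010.
The sample is excavated: 08:45 Mar 18, 2010.
Pretreatment is complete: 08:45 Mar 18, 2010 + 1h35m = 10:20 Mar 18, 2010.
The report is sent to the excavator: 10:20 Mar 18, 2010 + 5h45m = 16:05 Mar 18, 2010.
Comparing: the raw date is calibrated at 13:50 Mar 18, 2010 vs the report is sent to the excavator at 16:05 Mar 18, 2010. Earlier: the raw date is calibrated.

The raw date is calibrated — 13:50 on Mar 18, 2010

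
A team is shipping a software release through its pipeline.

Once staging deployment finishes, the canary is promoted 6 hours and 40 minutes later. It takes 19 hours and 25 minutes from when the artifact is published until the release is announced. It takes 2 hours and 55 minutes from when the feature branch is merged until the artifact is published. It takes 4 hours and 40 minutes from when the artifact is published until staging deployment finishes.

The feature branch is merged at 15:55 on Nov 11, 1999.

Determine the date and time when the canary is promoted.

06:10 on Nov 12, 1999

The feature branch is merged: 15:55 Nov 11, 1999.
The artifact is published: 15:55 Nov 11, 1999 + 2h55m = 18:50 Nov 11, 1999.
Staging deployment finishes: 18:50 Nov 11, 1999 + 4h40m = 23:30 Nov 11, 1999.
The canary is promoted: 23:30 Nov 11, 1999 + 6h40m = 06:10 Nov 12, 1999.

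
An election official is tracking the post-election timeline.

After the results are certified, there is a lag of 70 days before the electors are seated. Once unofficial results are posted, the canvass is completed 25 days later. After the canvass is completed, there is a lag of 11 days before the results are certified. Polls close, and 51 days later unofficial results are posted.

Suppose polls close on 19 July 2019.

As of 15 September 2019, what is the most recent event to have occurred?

Unofficial results are posted

Polls close: Jul 19, 2019.
Unofficial results are posted: Jul 19, 2019 + 51 days = Sep 8, 2019.
The canvass is completed: Sep 8, 2019 + 25 days = Oct 3, 2019.
The results are certified: Oct 3, 2019 + 11 days = Oct 14, 2019.
The electors are seated: Oct 14, 2019 + 70 days = Dec 23, 2019.
Sep 15, 2019 falls between when unofficial results are posted (Sep 8, 2019) and when the canvass is completed (Oct 3, 2019).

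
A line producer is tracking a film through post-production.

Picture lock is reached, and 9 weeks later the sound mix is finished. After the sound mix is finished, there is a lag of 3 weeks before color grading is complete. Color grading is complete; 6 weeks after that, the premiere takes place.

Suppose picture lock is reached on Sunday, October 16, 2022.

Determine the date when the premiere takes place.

Picture lock is reached: Oct 16, 2022.
The sound mix is finished: Oct 16, 2022 + 9 weeks = Dec 18, 2022.
Color grading is complete: Dec 18, 2022 + 3 weeks = Jan 8, 2023.
The premiere takes place: Jan 8, 2023 + 6 weeks = Feb 19, 2023.

Sunday, February 19, 2023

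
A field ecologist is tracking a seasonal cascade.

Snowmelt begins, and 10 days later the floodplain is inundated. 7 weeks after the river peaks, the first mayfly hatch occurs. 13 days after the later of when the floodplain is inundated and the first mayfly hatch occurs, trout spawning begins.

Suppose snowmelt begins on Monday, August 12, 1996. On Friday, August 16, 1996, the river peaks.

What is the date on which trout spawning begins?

Thursday, October 17, 1996

Snowmelt begins: Aug 12, 1996.
The floodplain is inundated: Aug 12, 1996 + 10 days = Aug 22, 1996.
The river peaks: Aug 16, 1996.
The first mayfly hatch occurs: Aug 16, 1996 + 7 weeks = Oct 4, 1996.
Both prerequisites met — the floodplain is inundated (Aug 22, 1996), the first mayfly hatch occurs (Oct 4, 1996); the later is Oct 4, 1996.
Trout spawning begins: Oct 4, 1996 + 13 days = Oct 17, 1996.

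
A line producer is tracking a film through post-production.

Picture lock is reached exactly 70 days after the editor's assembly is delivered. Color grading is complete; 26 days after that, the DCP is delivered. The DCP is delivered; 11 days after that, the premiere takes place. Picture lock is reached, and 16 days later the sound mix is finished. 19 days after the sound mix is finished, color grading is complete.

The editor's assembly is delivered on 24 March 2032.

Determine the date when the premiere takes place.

13 August 2032

The editor's assembly is delivered: Mar 24, 2032.
Picture lock is reached: Mar 24, 2032 + 70 days = Jun 2, 2032.
The sound mix is finished: Jun 2, 2032 + 16 days = Jun 18, 2032.
Color grading is complete: Jun 18, 2032 + 19 days = Jul 7, 2032.
The DCP is delivered: Jul 7, 2032 + 26 days = Aug 2, 2032.
The premiere takes place: Aug 2, 2032 + 11 days = Aug 13, 2032.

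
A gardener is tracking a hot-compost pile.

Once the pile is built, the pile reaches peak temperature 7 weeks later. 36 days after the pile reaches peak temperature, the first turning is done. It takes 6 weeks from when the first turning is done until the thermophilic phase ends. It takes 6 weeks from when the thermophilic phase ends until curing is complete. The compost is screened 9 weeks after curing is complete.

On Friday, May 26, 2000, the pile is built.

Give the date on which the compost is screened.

The pile is built: May 26, 2000.
The pile reaches peak temperature: May 26, 2000 + 7 weeks = Jul 14, 2000.
The first turning is done: Jul 14, 2000 + 36 days = Aug 19, 2000.
The thermophilic phase ends: Aug 19, 2000 + 6 weeks = Sep 30, 2000.
Curing is complete: Sep 30, 2000 + 6 weeks = Nov 11, 2000.
The compost is screened: Nov 11, 2000 + 9 weeks = Jan 13, 2001.

Saturday, January 13, 2001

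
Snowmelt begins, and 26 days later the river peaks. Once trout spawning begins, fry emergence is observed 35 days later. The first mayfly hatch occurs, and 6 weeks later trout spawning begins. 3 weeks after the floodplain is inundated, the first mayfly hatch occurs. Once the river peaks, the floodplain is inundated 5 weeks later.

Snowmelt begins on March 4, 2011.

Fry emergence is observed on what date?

Snowmelt begins: Mar 4, 2011.
The river peaks: Mar 4, 2011 + 26 days = Mar 30, 2011.
The floodplain is inundated: Mar 30, 2011 + 5 weeks = May 4, 2011.
The first mayfly hatch occurs: May 4, 2011 + 3 weeks = May 25, 2011.
Trout spawning begins: May 25, 2011 + 6 weeks = Jul 6, 2011.
Fry emergence is observed: Jul 6, 2011 + 35 days = Aug 10, 2011.

August 10, 2011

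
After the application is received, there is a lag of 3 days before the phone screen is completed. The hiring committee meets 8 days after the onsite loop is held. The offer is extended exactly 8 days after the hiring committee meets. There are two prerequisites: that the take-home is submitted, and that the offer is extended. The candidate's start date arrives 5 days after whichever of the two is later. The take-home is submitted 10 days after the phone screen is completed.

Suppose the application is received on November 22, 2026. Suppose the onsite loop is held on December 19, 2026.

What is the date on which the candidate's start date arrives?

January 9, 2027

The application is received: Nov 22, 2026.
The phone screen is completed: Nov 22, 2026 + 3 days = Nov 25, 2026.
The take-home is submitted: Nov 25, 2026 + 10 days = Dec 5, 2026.
The onsite loop is held: Dec 19, 2026.
The hiring committee meets: Dec 19, 2026 + 8 days = Dec 27, 2026.
The offer is extended: Dec 27, 2026 + 8 days = Jan 4, 2027.
Both prerequisites met — the take-home is submitted (Dec 5, 2026), the offer is extended (Jan 4, 2027); the later is Jan 4, 2027.
The candidate's start date arrives: Jan 4, 2027 + 5 days = Jan 9, 2027.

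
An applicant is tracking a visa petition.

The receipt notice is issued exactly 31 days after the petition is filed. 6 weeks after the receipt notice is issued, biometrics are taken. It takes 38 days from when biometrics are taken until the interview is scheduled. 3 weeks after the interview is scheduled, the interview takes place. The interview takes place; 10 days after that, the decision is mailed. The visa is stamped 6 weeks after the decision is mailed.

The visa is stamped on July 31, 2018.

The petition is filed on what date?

January 28, 2018

The visa is stamped: Jul 31, 2018.
The decision is mailed: Jul 31, 2018 − 6 weeks = Jun 19, 2018.
The interview takes place: Jun 19, 2018 − 10 days = Jun 9, 2018.
The interview is scheduled: Jun 9, 2018 − 3 weeks = May 19, 2018.
Biometrics are taken: May 19, 2018 − 38 days = Apr 11, 2018.
The receipt notice is issued: Apr 11, 2018 − 6 weeks = Feb 28, 2018.
The petition is filed: Feb 28, 2018 − 31 days = Jan 28, 2018.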